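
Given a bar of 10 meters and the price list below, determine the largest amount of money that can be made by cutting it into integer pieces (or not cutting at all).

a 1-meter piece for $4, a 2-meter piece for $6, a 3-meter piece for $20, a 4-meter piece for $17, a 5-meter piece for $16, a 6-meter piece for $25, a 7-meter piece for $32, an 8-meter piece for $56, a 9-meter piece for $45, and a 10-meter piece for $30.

64

Let R[k] be the best obtainable value from length k. For each k, try every first piece i and keep the best of price[i] + R[k−i].
R[1] = 4
R[2] = max(4+4, 6+0) = 8
R[3] = max(4+8, 6+4, 20+0) = 20
R[4] = max(4+20, 6+8, 20+4, 17+0) = 24
R[5] = max(4+24, 6+20, 20+8, 17+4, 16+0) = 28
R[6] = max(4+28, 6+24, 20+20, 17+8, 16+4, 25+0) = 40
R[7] = max(4+40, 6+28, 20+24, …, 25+4, 32+0) = 44
R[8] = max(4+44, 6+40, 20+28, …, 32+4, 56+0) = 56
R[9] = max(4+56, 6+44, 20+40, …, 56+4, 45+0) = 60
R[10] = max(4+60, 6+56, 20+44, …, 45+4, 30+0) = 64
One optimal cutting: 8 + 1 + 1 → $56 + $4 + $4 = $64.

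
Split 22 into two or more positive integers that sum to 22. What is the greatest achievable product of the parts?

Define prod[k] = max over 1≤i<k of i · max(k−i, prod[k−i]); the inner max lets the remainder stay uncut if that's better.
prod[2] = 1×max(1,0) = 1×1 = 1
prod[3] = 1×max(2,1) = 1×2 = 2
prod[4] = 2×max(2,1) = 2×2 = 4
prod[5] = 2×max(3,2) = 2×3 = 6
prod[6] = 3×max(3,2) = 3×3 = 9
prod[7] = 2×max(5,6) = 2×6 = 12
prod[8] = 2×max(6,9) = 2×9 = 18
prod[9] = 3×max(6,9) = 3×9 = 27
prod[10] = 2×max(8,18) = 2×18 = 36
prod[11] = 2×max(9,27) = 2×27 = 54
prod[12] = 3×max(9,27) = 3×27 = 81
prod[13] = 2×max(11,54) = 2×54 = 108
prod[14] = 2×max(12,81) = 2×81 = 162
prod[15] = 3×max(12,81) = 3×81 = 243
prod[16] = 2×max(14,162) = 2×162 = 324
prod[17] = 2×max(15,243) = 2×243 = 486
prod[18] = 3×max(15,243) = 3×243 = 729
prod[19] = 2×max(17,486) = 2×486 = 972
prod[20] = 2×max(18,729) = 2×729 = 1458
prod[21] = 3×max(18,729) = 3×729 = 2187
prod[22] = 2×max(20,1458) = 2×1458 = 2916
One optimal split: 3 + 3 + 3 + 3 + 3 + 3 + 2 + 2; product 3×3×3×3×3×3×2×2 = 2916.

2916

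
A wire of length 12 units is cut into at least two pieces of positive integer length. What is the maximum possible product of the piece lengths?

Define f[k] = max over 1≤i<k of i · max(k−i, f[k−i]); the inner max lets the remainder stay uncut if that's better.
Small cases: f[2]=1, f[3]=2, f[4]=4.
f[5] = 2*max(3,2) = 2*3 = 6
f[6] = 3*max(3,2) = 3*3 = 9
f[7] = 2*max(5,6) = 2*6 = 12
f[8] = 2*max(6,9) = 2*9 = 18
f[9] = 3*max(6,9) = 3*9 = 27
f[10] = 2*max(8,18) = 2*18 = 36
f[11] = 2*max(9,27) = 2*27 = 54
f[12] = 3*max(9,27) = 3*27 = 81
One optimal split: 3 + 3 + 3 + 3; product 3*3*3*3 = 81.

81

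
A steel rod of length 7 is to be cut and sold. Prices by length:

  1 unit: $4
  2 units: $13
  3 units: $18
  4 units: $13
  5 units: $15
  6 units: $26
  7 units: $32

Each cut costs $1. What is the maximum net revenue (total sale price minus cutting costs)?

42

Consider every possible first cut. v[k] is the best of p[i]+v[k−i] over all sellable i≤k, charging 1 whenever i<k.
v[1] = 4
v[2] = 13
v[3] = 18
v[4] = 25  (first piece 2, then v[2]=13)
v[5] = 30  (first piece 2, then v[3]=18)
v[6] = 37  (first piece 2, then v[4]=25)
v[7] = 42  (first piece 2, then v[5]=30)
One optimal plan: pieces 3 + 2 + 2 (2 cuts) → $44 − $2 = $42.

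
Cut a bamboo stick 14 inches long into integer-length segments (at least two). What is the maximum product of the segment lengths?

162

Define f[k] = max over 1≤i<k of i · max(k−i, f[k−i]); the inner max lets the remainder stay uncut if that's better.
f[2] = 1·max(1,0) = 1·1 = 1
f[3] = 1·max(2,1) = 1·2 = 2
f[4] = 2·max(2,1) = 2·2 = 4
f[5] = 2·max(3,2) = 2·3 = 6
f[6] = 3·max(3,2) = 3·3 = 9
f[7] = 2·max(5,6) = 2·6 = 12
f[8] = 2·max(6,9) = 2·9 = 18
f[9] = 3·max(6,9) = 3·9 = 27
f[10] = 2·max(8,18) = 2·18 = 36
f[11] = 2·max(9,27) = 2·27 = 54
f[12] = 3·max(9,27) = 3·27 = 81
f[13] = 2·max(11,54) = 2·54 = 108
f[14] = 2·max(12,81) = 2·81 = 162
One optimal split: 3 + 3 + 3 + 3 + 2; product 3·3·3·3·2 = 162.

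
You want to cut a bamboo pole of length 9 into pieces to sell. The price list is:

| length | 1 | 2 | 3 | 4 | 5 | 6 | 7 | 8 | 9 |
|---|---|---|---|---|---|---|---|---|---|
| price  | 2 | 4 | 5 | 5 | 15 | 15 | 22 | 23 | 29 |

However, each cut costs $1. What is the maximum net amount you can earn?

Consider every possible first cut. r[k] is the best of p[i]+r[k−i] over all sellable i≤k, charging 1 whenever i<k.
r[1] = 2
r[2] = max(2+2-1, 4+0) = 4
r[3] = max(2+4-1, 4+2-1, 5+0) = 5
r[4] = max(2+5-1, 4+4-1, 5+2-1, 5+0) = 7
r[5] = max(2+7-1, 4+5-1, 5+4-1, 5+2-1, 15+0) = 15
r[6] = max(2+15-1, 4+7-1, 5+5-1, 5+4-1, 15+2-1, 15+0) = 16
r[7] = max(2+16-1, 4+15-1, 5+7-1, …, 15+2-1, 22+0) = 22
r[8] = max(2+22-1, 4+16-1, 5+15-1, …, 22+2-1, 23+0) = 23
r[9] = max(2+23-1, 4+22-1, 5+16-1, …, 23+2-1, 29+0) = 29
Best is to make no cuts and sell whole for $29.

29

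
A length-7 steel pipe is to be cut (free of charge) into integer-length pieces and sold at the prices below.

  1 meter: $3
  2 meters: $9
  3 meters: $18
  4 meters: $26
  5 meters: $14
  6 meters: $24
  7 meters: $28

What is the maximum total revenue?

44

Build r[k] bottom-up: r[k] = max over allowed piece i of (p[i] + r[k−i]).
r[1] = 3
r[2] = max(3+3, 9+0) = 9
r[3] = max(3+9, 9+3, 18+0) = 18
r[4] = max(3+18, 9+9, 18+3, 26+0) = 26
r[5] = max(3+26, 9+18, 18+9, 26+3, 14+0) = 29
r[6] = max(3+29, 9+26, 18+18, 26+9, 14+3, 24+0) = 36
r[7] = max(3+36, 9+29, 18+26, …, 24+3, 28+0) = 44
One optimal cutting: 4 + 3 → $26 + $18 = $44.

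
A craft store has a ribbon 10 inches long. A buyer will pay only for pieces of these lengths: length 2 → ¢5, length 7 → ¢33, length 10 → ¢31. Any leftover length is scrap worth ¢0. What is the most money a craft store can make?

38

Consider every possible first cut. best[k] is the best of p[i]+best[k−i] over all sellable i≤k.
best[1] = 0
best[2] = 5
best[3] = 5
best[4] = 10  (first piece 2, then best[2]=5)
best[5] = 10
best[6] = 15  (first piece 2, then best[4]=10)
best[7] = 33
best[8] = 33
best[9] = 38  (first piece 2, then best[7]=33)
best[10] = 38
One optimal cutting: pieces 7 + 2 with 1 inch of scrap → ¢38.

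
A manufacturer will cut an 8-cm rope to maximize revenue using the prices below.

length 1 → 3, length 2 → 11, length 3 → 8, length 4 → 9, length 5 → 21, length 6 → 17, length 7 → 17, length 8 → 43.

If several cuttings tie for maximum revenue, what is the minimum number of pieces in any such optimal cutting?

Build r[k] bottom-up: r[k] = max over allowed piece i of (p[i] + r[k−i]).
r[1] = 3
r[2] = 11
r[3] = 14  (first piece 1, then r[2]=11)
r[4] = 22  (first piece 2, then r[2]=11)
r[5] = 25  (first piece 1, then r[4]=22)
r[6] = 33  (first piece 2, then r[4]=22)
r[7] = 36  (first piece 1, then r[6]=33)
r[8] = 44  (first piece 2, then r[6]=33)
Maximum revenue is 44.
Now minimize piece count subject to staying optimal: for each k, pieces[k] = 1 + min over i with p[i]+r[k−i]=r[k] of pieces[k−i].
pieces[5] = 3
pieces[6] = 3
pieces[7] = 4
pieces[8] = 4

4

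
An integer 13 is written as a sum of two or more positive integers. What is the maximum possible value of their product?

108

Let g[k] be the best product for length k (with at least one cut). For each first piece i, the rest contributes max(k−i, g[k−i]).
g[2] = 1·max(1,0) = 1·1 = 1
g[3] = 1·max(2,1) = 1·2 = 2
g[4] = 2·max(2,1) = 2·2 = 4
g[5] = 2·max(3,2) = 2·3 = 6
g[6] = 3·max(3,2) = 3·3 = 9
g[7] = 2·max(5,6) = 2·6 = 12
g[8] = 2·max(6,9) = 2·9 = 18
g[9] = 3·max(6,9) = 3·9 = 27
g[10] = 2·max(8,18) = 2·18 = 36
g[11] = 2·max(9,27) = 2·27 = 54
g[12] = 3·max(9,27) = 3·27 = 81
g[13] = 2·max(11,54) = 2·54 = 108
One optimal split: 3 + 3 + 3 + 2 + 2; product 3·3·3·2·2 = 108.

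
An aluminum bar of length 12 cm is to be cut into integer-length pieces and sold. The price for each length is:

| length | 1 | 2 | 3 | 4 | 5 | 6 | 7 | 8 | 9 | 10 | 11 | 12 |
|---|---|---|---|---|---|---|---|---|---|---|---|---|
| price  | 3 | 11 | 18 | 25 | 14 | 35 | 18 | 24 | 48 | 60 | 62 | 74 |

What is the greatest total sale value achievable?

75

Let v[k] be the best obtainable value from length k. For each k, try every first piece i and keep the best of price[i] + v[k−i].
v[1] = 3
v[2] = max(3+3, 11+0) = 11
v[3] = max(3+11, 11+3, 18+0) = 18
v[4] = max(3+18, 11+11, 18+3, 25+0) = 25
v[5] = max(3+25, 11+18, 18+11, 25+3, 14+0) = 29
v[6] = max(3+29, 11+25, 18+18, 25+11, 14+3, 35+0) = 36
v[7] = max(3+36, 11+29, 18+25, …, 35+3, 18+0) = 43
v[8] = max(3+43, 11+36, 18+29, …, 18+3, 24+0) = 50
v[9] = max(3+50, 11+43, 18+36, …, 24+3, 48+0) = 54
v[10] = max(3+54, 11+50, 18+43, …, 48+3, 60+0) = 61
v[11] = max(3+61, 11+54, 18+50, …, 60+3, 62+0) = 68
v[12] = max(3+68, 11+61, 18+54, …, 62+3, 74+0) = 75
One optimal cutting: 4 + 4 + 4 → $25 + $25 + $25 = $75.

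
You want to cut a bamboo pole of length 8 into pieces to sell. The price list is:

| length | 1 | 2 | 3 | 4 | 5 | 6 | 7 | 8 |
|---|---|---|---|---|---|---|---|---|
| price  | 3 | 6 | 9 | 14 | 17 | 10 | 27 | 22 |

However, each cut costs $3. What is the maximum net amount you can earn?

27

Build r[k] bottom-up: r[k] = max over allowed piece i of (p[i] + r[k−i]) − 3 per cut.
r[1] = 3
r[2] = 6
r[3] = 9
r[4] = 14
r[5] = 17
r[6] = 17  (first piece 1, then r[5]=17)
r[7] = 27
r[8] = 27  (first piece 1, then r[7]=27)
One optimal plan: pieces 7 + 1 (1 cut) → $30 − $3 = $27.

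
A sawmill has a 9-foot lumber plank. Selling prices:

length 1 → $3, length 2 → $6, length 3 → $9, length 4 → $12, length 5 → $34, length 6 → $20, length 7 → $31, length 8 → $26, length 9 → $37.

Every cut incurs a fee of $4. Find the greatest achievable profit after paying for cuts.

Build v[k] bottom-up: v[k] = max over allowed piece i of (p[i] + v[k−i]) − 4 per cut.
v[1] = 3
v[2] = max(3+3-4, 6+0) = 6
v[3] = max(3+6-4, 6+3-4, 9+0) = 9
v[4] = max(3+9-4, 6+6-4, 9+3-4, 12+0) = 12
v[5] = max(3+12-4, 6+9-4, 9+6-4, 12+3-4, 34+0) = 34
v[6] = max(3+34-4, 6+12-4, 9+9-4, 12+6-4, 34+3-4, 20+0) = 33
v[7] = max(3+33-4, 6+34-4, 9+12-4, …, 20+3-4, 31+0) = 36
v[8] = max(3+36-4, 6+33-4, 9+34-4, …, 31+3-4, 26+0) = 39
v[9] = max(3+39-4, 6+36-4, 9+33-4, …, 26+3-4, 37+0) = 42
One optimal plan: pieces 5 + 4 (1 cut) → $46 − $4 = $42.

42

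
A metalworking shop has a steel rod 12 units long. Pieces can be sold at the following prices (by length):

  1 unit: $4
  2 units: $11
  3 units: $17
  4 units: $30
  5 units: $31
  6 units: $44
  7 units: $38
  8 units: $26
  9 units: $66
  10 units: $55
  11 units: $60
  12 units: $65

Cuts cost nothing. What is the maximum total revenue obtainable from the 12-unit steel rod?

90

Let r[k] be the best obtainable value from length k. For each k, try every first piece i and keep the best of price[i] + r[k−i].
r[1] = 4
r[2] = 11
r[3] = 17
r[4] = 30
r[5] = 34  (first piece 1, then r[4]=30)
r[6] = 44
r[7] = 48  (first piece 1, then r[6]=44)
r[8] = 60  (first piece 4, then r[4]=30)
r[9] = 66
r[10] = 74  (first piece 4, then r[6]=44)
r[11] = 78  (first piece 1, then r[10]=74)
r[12] = 90  (first piece 4, then r[8]=60)
One optimal cutting: 4 + 4 + 4 → $30 + $30 + $30 = $90.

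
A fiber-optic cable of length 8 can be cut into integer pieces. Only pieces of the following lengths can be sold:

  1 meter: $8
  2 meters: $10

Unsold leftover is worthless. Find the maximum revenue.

64

Build r[k] bottom-up: r[k] = max over allowed piece i of (p[i] + r[k−i]).
r[1] = 8
r[2] = 16  (first piece 1, then r[1]=8)
r[3] = 24  (first piece 1, then r[2]=16)
r[4] = 32  (first piece 1, then r[3]=24)
r[5] = 40  (first piece 1, then r[4]=32)
r[6] = 48  (first piece 1, then r[5]=40)
r[7] = 56  (first piece 1, then r[6]=48)
r[8] = 64  (first piece 1, then r[7]=56)
One optimal cutting: 1 + 1 + 1 + 1 + 1 + 1 + 1 + 1 → $64.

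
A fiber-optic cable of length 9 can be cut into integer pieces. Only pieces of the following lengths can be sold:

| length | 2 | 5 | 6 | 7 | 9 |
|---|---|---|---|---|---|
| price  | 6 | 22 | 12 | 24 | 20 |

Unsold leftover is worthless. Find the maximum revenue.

34

Let f[k] be the best obtainable value from length k. For each k, try every first piece i and keep the best of price[i] + f[k−i].
f[1] = 0
f[2] = 6
f[3] = 6
f[4] = 12  (first piece 2, then f[2]=6)
f[5] = max(6+6, 22+0) = 22
f[6] = max(6+12, 22+0, 12+0) = 22
f[7] = max(6+22, 22+6, 12+0, 24+0) = 28
f[8] = max(6+22, 22+6, 12+6, 24+0) = 28
f[9] = max(6+28, 22+12, 12+6, 24+6, 20+0) = 34
One optimal cutting: 5 + 2 + 2 → $34.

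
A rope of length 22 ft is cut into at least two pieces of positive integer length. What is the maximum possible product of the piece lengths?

Fill prod[k] for k=2..22: at each k try every first piece i and multiply by the better of (k−i) uncut or prod[k−i].
Small cases: prod[2]=1, prod[3]=2, prod[4]=4, prod[5]=6, prod[6]=9, prod[7]=12, prod[8]=18, prod[9]=27, prod[10]=36, prod[11]=54, prod[12]=81, prod[13]=108, prod[14]=162.
prod[15] = max(1*162, 2*108, 3*81, …, 13*2, 14*1) = 243
prod[16] = max(1*243, 2*162, 3*108, …, 14*2, 15*1) = 324
prod[17] = max(1*324, 2*243, 3*162, …, 15*2, 16*1) = 486
prod[18] = max(1*486, 2*324, 3*243, …, 16*2, 17*1) = 729
prod[19] = max(1*729, 2*486, 3*324, …, 17*2, 18*1) = 972
prod[20] = max(1*972, 2*729, 3*486, …, 18*2, 19*1) = 1458
prod[21] = max(1*1458, 2*972, 3*729, …, 19*2, 20*1) = 2187
prod[22] = max(1*2187, 2*1458, 3*972, …, 20*2, 21*1) = 2916
One optimal split: 3 + 3 + 3 + 3 + 3 + 3 + 2 + 2; product 3*3*3*3*3*3*2*2 = 2916.

2916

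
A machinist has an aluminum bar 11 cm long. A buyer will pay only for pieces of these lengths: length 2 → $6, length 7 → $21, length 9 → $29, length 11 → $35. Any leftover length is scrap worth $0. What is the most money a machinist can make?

35

Build r[k] bottom-up: r[k] = max over allowed piece i of (p[i] + r[k−i]).
r[1] = 0
r[2] = 6
r[3] = 6
r[4] = 12  (first piece 2, then r[2]=6)
r[5] = 12
r[6] = 18  (first piece 2, then r[4]=12)
r[7] = max(6+12, 21+0) = 21
r[8] = max(6+18, 21+0) = 24
r[9] = max(6+21, 21+6, 29+0) = 29
r[10] = max(6+24, 21+6, 29+0) = 30
r[11] = max(6+29, 21+12, 29+6, 35+0) = 35
One optimal cutting: 9 + 2 → $35.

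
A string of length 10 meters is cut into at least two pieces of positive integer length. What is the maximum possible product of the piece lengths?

36

Let m[k] be the best product for length k (with at least one cut). For each first piece i, the rest contributes max(k−i, m[k−i]).
m[2] = 1*max(1,0) = 1*1 = 1
m[3] = max(1*2, 2*1) = 2
m[4] = max(1*3, 2*2, 3*1) = 4
m[5] = max(1*4, 2*3, 3*2, 4*1) = 6
m[6] = max(1*6, 2*4, 3*3, 4*2, 5*1) = 9
m[7] = max(1*9, 2*6, 3*4, 4*3, 5*2, 6*1) = 12
m[8] = max(1*12, 2*9, 3*6, …, 6*2, 7*1) = 18
m[9] = max(1*18, 2*12, 3*9, …, 7*2, 8*1) = 27
m[10] = max(1*27, 2*18, 3*12, …, 8*2, 9*1) = 36
One optimal split: 3 + 3 + 2 + 2; product 3*3*2*2 = 36.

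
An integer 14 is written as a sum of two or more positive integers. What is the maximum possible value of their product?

162

Let prod[k] be the best product for length k (with at least one cut). For each first piece i, the rest contributes max(k−i, prod[k−i]).
prod[2] = 1·max(1,0) = 1·1 = 1
prod[3] = 1·max(2,1) = 1·2 = 2
prod[4] = 2·max(2,1) = 2·2 = 4
prod[5] = 2·max(3,2) = 2·3 = 6
prod[6] = 3·max(3,2) = 3·3 = 9
prod[7] = 2·max(5,6) = 2·6 = 12
prod[8] = 2·max(6,9) = 2·9 = 18
prod[9] = 3·max(6,9) = 3·9 = 27
prod[10] = 2·max(8,18) = 2·18 = 36
prod[11] = 2·max(9,27) = 2·27 = 54
prod[12] = 3·max(9,27) = 3·27 = 81
prod[13] = 2·max(11,54) = 2·54 = 108
prod[14] = 2·max(12,81) = 2·81 = 162
One optimal split: 3 + 3 + 3 + 3 + 2; product 3·3·3·3·2 = 162.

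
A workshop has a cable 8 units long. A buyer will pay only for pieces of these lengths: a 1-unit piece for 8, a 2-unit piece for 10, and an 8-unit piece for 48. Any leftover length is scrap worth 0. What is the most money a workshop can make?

Let f[k] be the best obtainable value from length k. For each k, try every first piece i and keep the best of price[i] + f[k−i].
f[1] = 8
f[2] = 16  (first piece 1, then f[1]=8)
f[3] = 24  (first piece 1, then f[2]=16)
f[4] = 32  (first piece 1, then f[3]=24)
f[5] = 40  (first piece 1, then f[4]=32)
f[6] = 48  (first piece 1, then f[5]=40)
f[7] = 56  (first piece 1, then f[6]=48)
f[8] = 64  (first piece 1, then f[7]=56)
One optimal cutting: 1 + 1 + 1 + 1 + 1 + 1 + 1 + 1 → 64.

64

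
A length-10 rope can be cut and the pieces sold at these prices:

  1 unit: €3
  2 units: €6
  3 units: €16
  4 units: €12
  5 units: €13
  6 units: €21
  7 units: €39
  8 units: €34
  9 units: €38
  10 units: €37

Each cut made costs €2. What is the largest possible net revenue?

Build r[k] bottom-up: r[k] = max over allowed piece i of (p[i] + r[k−i]) − 2 per cut.
r[1] = 3
r[2] = 6
r[3] = 16
r[4] = 17  (first piece 1, then r[3]=16)
r[5] = 20  (first piece 2, then r[3]=16)
r[6] = 30  (first piece 3, then r[3]=16)
r[7] = 39
r[8] = 40  (first piece 1, then r[7]=39)
r[9] = 44  (first piece 3, then r[6]=30)
r[10] = 53  (first piece 3, then r[7]=39)
One optimal plan: pieces 7 + 3 (1 cut) → €55 − €2 = €53.

53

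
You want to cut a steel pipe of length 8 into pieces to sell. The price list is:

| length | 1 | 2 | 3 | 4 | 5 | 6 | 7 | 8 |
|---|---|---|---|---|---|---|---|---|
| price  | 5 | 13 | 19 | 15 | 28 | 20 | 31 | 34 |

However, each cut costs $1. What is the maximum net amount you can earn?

49

Let v[k] be the best obtainable value from length k. For each k, try every first piece i and keep the best of price[i] + v[k−i] minus the 1 cut fee when i<k.
v[1] = 5
v[2] = max(5+5-1, 13+0) = 13
v[3] = max(5+13-1, 13+5-1, 19+0) = 19
v[4] = max(5+19-1, 13+13-1, 19+5-1, 15+0) = 25
v[5] = max(5+25-1, 13+19-1, 19+13-1, 15+5-1, 28+0) = 31
v[6] = max(5+31-1, 13+25-1, 19+19-1, 15+13-1, 28+5-1, 20+0) = 37
v[7] = max(5+37-1, 13+31-1, 19+25-1, …, 20+5-1, 31+0) = 43
v[8] = max(5+43-1, 13+37-1, 19+31-1, …, 31+5-1, 34+0) = 49
One optimal plan: pieces 2 + 2 + 2 + 2 (3 cuts) → $52 − $3 = $49.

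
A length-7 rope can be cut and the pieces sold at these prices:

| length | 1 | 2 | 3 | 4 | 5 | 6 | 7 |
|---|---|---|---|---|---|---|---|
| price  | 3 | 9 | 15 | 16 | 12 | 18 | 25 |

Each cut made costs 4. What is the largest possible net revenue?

27

Consider every possible first cut. r[k] is the best of p[i]+r[k−i] over all sellable i≤k, charging 4 whenever i<k.
r[1] = 3
r[2] = max(3+3-4, 9+0) = 9
r[3] = max(3+9-4, 9+3-4, 15+0) = 15
r[4] = max(3+15-4, 9+9-4, 15+3-4, 16+0) = 16
r[5] = max(3+16-4, 9+15-4, 15+9-4, 16+3-4, 12+0) = 20
r[6] = max(3+20-4, 9+16-4, 15+15-4, 16+9-4, 12+3-4, 18+0) = 26
r[7] = max(3+26-4, 9+20-4, 15+16-4, …, 18+3-4, 25+0) = 27
One optimal plan: pieces 4 + 3 (1 cut) → 31 − 4 = 27.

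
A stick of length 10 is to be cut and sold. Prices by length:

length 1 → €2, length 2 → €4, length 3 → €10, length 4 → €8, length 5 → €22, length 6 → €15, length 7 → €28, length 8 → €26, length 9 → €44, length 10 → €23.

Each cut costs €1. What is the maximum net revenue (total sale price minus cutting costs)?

45

Let v[k] be the best obtainable value from length k. For each k, try every first piece i and keep the best of price[i] + v[k−i] minus the 1 cut fee when i<k.
v[1] = 2
v[2] = max(2+2-1, 4+0) = 4
v[3] = max(2+4-1, 4+2-1, 10+0) = 10
v[4] = max(2+10-1, 4+4-1, 10+2-1, 8+0) = 11
v[5] = max(2+11-1, 4+10-1, 10+4-1, 8+2-1, 22+0) = 22
v[6] = max(2+22-1, 4+11-1, 10+10-1, 8+4-1, 22+2-1, 15+0) = 23
v[7] = max(2+23-1, 4+22-1, 10+11-1, …, 15+2-1, 28+0) = 28
v[8] = max(2+28-1, 4+23-1, 10+22-1, …, 28+2-1, 26+0) = 31
v[9] = max(2+31-1, 4+28-1, 10+23-1, …, 26+2-1, 44+0) = 44
v[10] = max(2+44-1, 4+31-1, 10+28-1, …, 44+2-1, 23+0) = 45
One optimal plan: pieces 9 + 1 (1 cut) → €46 − €1 = €45.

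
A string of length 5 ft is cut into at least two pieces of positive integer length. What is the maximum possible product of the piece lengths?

Let prod[k] be the best product for length k (with at least one cut). For each first piece i, the rest contributes max(k−i, prod[k−i]).
prod[2] = 1·max(1,0) = 1·1 = 1
prod[3] = 1·max(2,1) = 1·2 = 2
prod[4] = 2·max(2,1) = 2·2 = 4
prod[5] = 2·max(3,2) = 2·3 = 6
One optimal split: 3 + 2; product 3·2 = 6.

6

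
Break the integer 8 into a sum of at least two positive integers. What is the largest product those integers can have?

18

Fill f[k] for k=2..8: at each k try every first piece i and multiply by the better of (k−i) uncut or f[k−i].
f[2] = 1·max(1,0) = 1·1 = 1
f[3] = 1·max(2,1) = 1·2 = 2
f[4] = 2·max(2,1) = 2·2 = 4
f[5] = 2·max(3,2) = 2·3 = 6
f[6] = 3·max(3,2) = 3·3 = 9
f[7] = 2·max(5,6) = 2·6 = 12
f[8] = 2·max(6,9) = 2·9 = 18
One optimal split: 3 + 3 + 2; product 3·3·2 = 18.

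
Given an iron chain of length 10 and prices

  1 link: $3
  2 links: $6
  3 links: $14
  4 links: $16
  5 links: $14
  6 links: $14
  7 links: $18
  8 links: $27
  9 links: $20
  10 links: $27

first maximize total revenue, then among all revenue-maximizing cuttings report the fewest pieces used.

Consider every possible first cut. r[k] is the best of p[i]+r[k−i] over all sellable i≤k.
r[1] = 3
r[2] = 6  (first piece 1, then r[1]=3)
r[3] = 14
r[4] = 17  (first piece 1, then r[3]=14)
r[5] = 20  (first piece 1, then r[4]=17)
r[6] = 28  (first piece 3, then r[3]=14)
r[7] = 31  (first piece 1, then r[6]=28)
r[8] = 34  (first piece 1, then r[7]=31)
r[9] = 42  (first piece 3, then r[6]=28)
r[10] = 45  (first piece 1, then r[9]=42)
Maximum revenue is $45.
Now minimize piece count subject to staying optimal: for each k, pieces[k] = 1 + min over i with p[i]+r[k−i]=r[k] of pieces[k−i].
pieces[7] = 3
pieces[8] = 3
pieces[9] = 3
pieces[10] = 4

4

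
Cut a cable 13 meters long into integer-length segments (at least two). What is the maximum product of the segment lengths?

Fill m[k] for k=2..13: at each k try every first piece i and multiply by the better of (k−i) uncut or m[k−i].
m[2] = 1·max(1,0) = 1·1 = 1
m[3] = 1·max(2,1) = 1·2 = 2
m[4] = 2·max(2,1) = 2·2 = 4
m[5] = 2·max(3,2) = 2·3 = 6
m[6] = 3·max(3,2) = 3·3 = 9
m[7] = 2·max(5,6) = 2·6 = 12
m[8] = 2·max(6,9) = 2·9 = 18
m[9] = 3·max(6,9) = 3·9 = 27
m[10] = 2·max(8,18) = 2·18 = 36
m[11] = 2·max(9,27) = 2·27 = 54
m[12] = 3·max(9,27) = 3·27 = 81
m[13] = 2·max(11,54) = 2·54 = 108
One optimal split: 3 + 3 + 3 + 2 + 2; product 3·3·3·2·2 = 108.

108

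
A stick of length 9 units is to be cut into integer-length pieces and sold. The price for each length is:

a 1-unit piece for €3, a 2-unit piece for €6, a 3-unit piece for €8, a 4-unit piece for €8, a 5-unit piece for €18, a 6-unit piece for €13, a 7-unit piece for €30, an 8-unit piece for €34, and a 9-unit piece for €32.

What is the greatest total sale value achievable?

Consider every possible first cut. v[k] is the best of p[i]+v[k−i] over all sellable i≤k.
v[1] = 3
v[2] = max(3+3, 6+0) = 6
v[3] = max(3+6, 6+3, 8+0) = 9
v[4] = max(3+9, 6+6, 8+3, 8+0) = 12
v[5] = max(3+12, 6+9, 8+6, 8+3, 18+0) = 18
v[6] = max(3+18, 6+12, 8+9, 8+6, 18+3, 13+0) = 21
v[7] = max(3+21, 6+18, 8+12, …, 13+3, 30+0) = 30
v[8] = max(3+30, 6+21, 8+18, …, 30+3, 34+0) = 34
v[9] = max(3+34, 6+30, 8+21, …, 34+3, 32+0) = 37
One optimal cutting: 8 + 1 → €34 + €3 = €37.

37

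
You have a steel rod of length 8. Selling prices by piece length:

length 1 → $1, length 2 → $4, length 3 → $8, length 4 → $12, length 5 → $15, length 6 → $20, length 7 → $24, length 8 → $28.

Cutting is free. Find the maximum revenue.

Let R[k] be the best obtainable value from length k. For each k, try every first piece i and keep the best of price[i] + R[k−i].
R[1] = 1
R[2] = 4
R[3] = 8
R[4] = 12
R[5] = 15
R[6] = 20
R[7] = 24
R[8] = 28
Best is to sell the whole 8-unit piece uncut for $28.

28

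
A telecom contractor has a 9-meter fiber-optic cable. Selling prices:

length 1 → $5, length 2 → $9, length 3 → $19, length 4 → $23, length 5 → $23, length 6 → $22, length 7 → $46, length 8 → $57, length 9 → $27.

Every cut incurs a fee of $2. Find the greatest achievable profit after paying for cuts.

60

Build v[k] bottom-up: v[k] = max over allowed piece i of (p[i] + v[k−i]) − 2 per cut.
v[1] = 5
v[2] = 9
v[3] = 19
v[4] = 23
v[5] = 26  (first piece 1, then v[4]=23)
v[6] = 36  (first piece 3, then v[3]=19)
v[7] = 46
v[8] = 57
v[9] = 60  (first piece 1, then v[8]=57)
One optimal plan: pieces 8 + 1 (1 cut) → $62 − $2 = $60.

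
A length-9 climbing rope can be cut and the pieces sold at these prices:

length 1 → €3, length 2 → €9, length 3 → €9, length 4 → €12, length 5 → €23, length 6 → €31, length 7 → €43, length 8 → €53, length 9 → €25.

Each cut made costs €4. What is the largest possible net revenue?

Build net[k] bottom-up: net[k] = max over allowed piece i of (p[i] + net[k−i]) − 4 per cut.
net[1] = 3
net[2] = 9
net[3] = 9
net[4] = 14  (first piece 2, then net[2]=9)
net[5] = 23
net[6] = 31
net[7] = 43
net[8] = 53
net[9] = 52  (first piece 1, then net[8]=53)
One optimal plan: pieces 8 + 1 (1 cut) → €56 − €4 = €52.

52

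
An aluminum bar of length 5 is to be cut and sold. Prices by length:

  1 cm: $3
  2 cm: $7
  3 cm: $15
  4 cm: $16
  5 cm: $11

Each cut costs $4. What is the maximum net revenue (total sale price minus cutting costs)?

18

Build v[k] bottom-up: v[k] = max over allowed piece i of (p[i] + v[k−i]) − 4 per cut.
v[1] = 3
v[2] = max(3+3-4, 7+0) = 7
v[3] = max(3+7-4, 7+3-4, 15+0) = 15
v[4] = max(3+15-4, 7+7-4, 15+3-4, 16+0) = 16
v[5] = max(3+16-4, 7+15-4, 15+7-4, 16+3-4, 11+0) = 18
One optimal plan: pieces 3 + 2 (1 cut) → $22 − $4 = $18.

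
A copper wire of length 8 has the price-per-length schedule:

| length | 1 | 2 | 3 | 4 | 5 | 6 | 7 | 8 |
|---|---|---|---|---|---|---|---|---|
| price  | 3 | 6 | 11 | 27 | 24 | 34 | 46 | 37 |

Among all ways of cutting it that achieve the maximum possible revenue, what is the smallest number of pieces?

2

Build r[k] bottom-up: r[k] = max over allowed piece i of (p[i] + r[k−i]).
r[1] = 3
r[2] = 6  (first piece 1, then r[1]=3)
r[3] = 11
r[4] = 27
r[5] = 30  (first piece 1, then r[4]=27)
r[6] = 34
r[7] = 46
r[8] = 54  (first piece 4, then r[4]=27)
Maximum revenue is €54.
Now minimize piece count subject to staying optimal: for each k, pieces[k] = 1 + min over i with p[i]+r[k−i]=r[k] of pieces[k−i].
pieces[5] = 2
pieces[6] = 1
pieces[7] = 1
pieces[8] = 2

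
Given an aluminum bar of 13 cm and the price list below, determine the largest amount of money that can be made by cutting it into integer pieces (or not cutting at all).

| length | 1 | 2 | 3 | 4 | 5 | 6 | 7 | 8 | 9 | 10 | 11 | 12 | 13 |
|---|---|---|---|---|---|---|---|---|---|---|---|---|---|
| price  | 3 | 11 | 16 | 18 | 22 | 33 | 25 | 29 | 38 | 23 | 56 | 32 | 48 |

71

Consider every possible first cut. R[k] is the best of p[i]+R[k−i] over all sellable i≤k.
R[1] = 3
R[2] = 11
R[3] = 16
R[4] = 22  (first piece 2, then R[2]=11)
R[5] = 27  (first piece 2, then R[3]=16)
R[6] = 33  (first piece 2, then R[4]=22)
R[7] = 38  (first piece 2, then R[5]=27)
R[8] = 44  (first piece 2, then R[6]=33)
R[9] = 49  (first piece 2, then R[7]=38)
R[10] = 55  (first piece 2, then R[8]=44)
R[11] = 60  (first piece 2, then R[9]=49)
R[12] = 66  (first piece 2, then R[10]=55)
R[13] = 71  (first piece 2, then R[11]=60)
One optimal cutting: 3 + 2 + 2 + 2 + 2 + 2 → $16 + $11 + $11 + $11 + $11 + $11 = $71.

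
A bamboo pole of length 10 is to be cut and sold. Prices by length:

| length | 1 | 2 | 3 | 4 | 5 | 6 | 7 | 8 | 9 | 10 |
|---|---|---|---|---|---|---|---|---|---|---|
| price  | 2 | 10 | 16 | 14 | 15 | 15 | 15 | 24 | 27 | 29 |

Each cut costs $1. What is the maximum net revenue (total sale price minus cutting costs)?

49

Let v[k] be the best obtainable value from length k. For each k, try every first piece i and keep the best of price[i] + v[k−i] minus the 1 cut fee when i<k.
v[1] = 2
v[2] = max(2+2-1, 10+0) = 10
v[3] = max(2+10-1, 10+2-1, 16+0) = 16
v[4] = max(2+16-1, 10+10-1, 16+2-1, 14+0) = 19
v[5] = max(2+19-1, 10+16-1, 16+10-1, 14+2-1, 15+0) = 25
v[6] = max(2+25-1, 10+19-1, 16+16-1, 14+10-1, 15+2-1, 15+0) = 31
v[7] = max(2+31-1, 10+25-1, 16+19-1, …, 15+2-1, 15+0) = 34
v[8] = max(2+34-1, 10+31-1, 16+25-1, …, 15+2-1, 24+0) = 40
v[9] = max(2+40-1, 10+34-1, 16+31-1, …, 24+2-1, 27+0) = 46
v[10] = max(2+46-1, 10+40-1, 16+34-1, …, 27+2-1, 29+0) = 49
One optimal plan: pieces 3 + 3 + 2 + 2 (3 cuts) → $52 − $3 = $49.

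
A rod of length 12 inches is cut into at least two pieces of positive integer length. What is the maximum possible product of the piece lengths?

81

Fill g[k] for k=2..12: at each k try every first piece i and multiply by the better of (k−i) uncut or g[k−i].
Small cases: g[2]=1, g[3]=2, g[4]=4.
g[5] = 2×max(3,2) = 2×3 = 6
g[6] = 3×max(3,2) = 3×3 = 9
g[7] = 2×max(5,6) = 2×6 = 12
g[8] = 2×max(6,9) = 2×9 = 18
g[9] = 3×max(6,9) = 3×9 = 27
g[10] = 2×max(8,18) = 2×18 = 36
g[11] = 2×max(9,27) = 2×27 = 54
g[12] = 3×max(9,27) = 3×27 = 81
One optimal split: 3 + 3 + 3 + 3; product 3×3×3×3 = 81.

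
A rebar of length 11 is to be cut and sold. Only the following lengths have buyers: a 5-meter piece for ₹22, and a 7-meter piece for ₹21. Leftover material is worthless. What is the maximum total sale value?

44

Let f[k] be the best obtainable value from length k. For each k, try every first piece i and keep the best of price[i] + f[k−i].
f[1] = 0
f[2] = 0
f[3] = 0
f[4] = 0
f[5] = 22
f[6] = 22
f[7] = 22
f[8] = 22
f[9] = 22
f[10] = 44  (first piece 5, then f[5]=22)
f[11] = 44
One optimal cutting: pieces 5 + 5 with 1 meter of scrap → ₹44.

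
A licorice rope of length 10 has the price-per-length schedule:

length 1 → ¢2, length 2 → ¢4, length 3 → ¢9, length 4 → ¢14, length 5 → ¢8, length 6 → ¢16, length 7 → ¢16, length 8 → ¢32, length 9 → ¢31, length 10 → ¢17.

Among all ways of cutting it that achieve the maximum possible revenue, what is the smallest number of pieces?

2

Let r[k] be the best obtainable value from length k. For each k, try every first piece i and keep the best of price[i] + r[k−i].
r[1] = 2
r[2] = 4  (first piece 1, then r[1]=2)
r[3] = 9
r[4] = 14
r[5] = 16  (first piece 1, then r[4]=14)
r[6] = 18  (first piece 1, then r[5]=16)
r[7] = 23  (first piece 3, then r[4]=14)
r[8] = 32
r[9] = 34  (first piece 1, then r[8]=32)
r[10] = 36  (first piece 1, then r[9]=34)
Maximum revenue is ¢36.
Now minimize piece count subject to staying optimal: for each k, pieces[k] = 1 + min over i with p[i]+r[k−i]=r[k] of pieces[k−i].
pieces[7] = 2
pieces[8] = 1
pieces[9] = 2
pieces[10] = 2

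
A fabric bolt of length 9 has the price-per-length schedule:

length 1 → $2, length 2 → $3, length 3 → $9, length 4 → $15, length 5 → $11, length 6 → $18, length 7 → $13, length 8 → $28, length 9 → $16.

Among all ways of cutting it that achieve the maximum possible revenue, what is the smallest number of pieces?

Let r[k] be the best obtainable value from length k. For each k, try every first piece i and keep the best of price[i] + r[k−i].
r[1] = 2
r[2] = max(2+2, 3+0) = 4
r[3] = max(2+4, 3+2, 9+0) = 9
r[4] = max(2+9, 3+4, 9+2, 15+0) = 15
r[5] = max(2+15, 3+9, 9+4, 15+2, 11+0) = 17
r[6] = max(2+17, 3+15, 9+9, 15+4, 11+2, 18+0) = 19
r[7] = max(2+19, 3+17, 9+15, …, 18+2, 13+0) = 24
r[8] = max(2+24, 3+19, 9+17, …, 13+2, 28+0) = 30
r[9] = max(2+30, 3+24, 9+19, …, 28+2, 16+0) = 32
Maximum revenue is $32.
Now minimize piece count subject to staying optimal: for each k, pieces[k] = 1 + min over i with p[i]+r[k−i]=r[k] of pieces[k−i].
pieces[6] = 3
pieces[7] = 2
pieces[8] = 2
pieces[9] = 3

3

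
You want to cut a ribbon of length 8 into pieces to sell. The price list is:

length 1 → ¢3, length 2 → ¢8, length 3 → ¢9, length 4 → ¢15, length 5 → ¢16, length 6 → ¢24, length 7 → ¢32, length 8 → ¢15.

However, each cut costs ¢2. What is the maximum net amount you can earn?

Build net[k] bottom-up: net[k] = max over allowed piece i of (p[i] + net[k−i]) − 2 per cut.
net[1] = 3
net[2] = max(3+3-2, 8+0) = 8
net[3] = max(3+8-2, 8+3-2, 9+0) = 9
net[4] = max(3+9-2, 8+8-2, 9+3-2, 15+0) = 15
net[5] = max(3+15-2, 8+9-2, 9+8-2, 15+3-2, 16+0) = 16
net[6] = max(3+16-2, 8+15-2, 9+9-2, 15+8-2, 16+3-2, 24+0) = 24
net[7] = max(3+24-2, 8+16-2, 9+15-2, …, 24+3-2, 32+0) = 32
net[8] = max(3+32-2, 8+24-2, 9+16-2, …, 32+3-2, 15+0) = 33
One optimal plan: pieces 7 + 1 (1 cut) → ¢35 − ¢2 = ¢33.

33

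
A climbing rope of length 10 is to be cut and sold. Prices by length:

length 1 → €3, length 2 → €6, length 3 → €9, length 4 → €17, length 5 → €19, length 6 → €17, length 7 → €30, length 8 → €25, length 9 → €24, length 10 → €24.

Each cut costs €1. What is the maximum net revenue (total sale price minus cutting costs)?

Let v[k] be the best obtainable value from length k. For each k, try every first piece i and keep the best of price[i] + v[k−i] minus the 1 cut fee when i<k.
v[1] = 3
v[2] = 6
v[3] = 9
v[4] = 17
v[5] = 19  (first piece 1, then v[4]=17)
v[6] = 22  (first piece 2, then v[4]=17)
v[7] = 30
v[8] = 33  (first piece 4, then v[4]=17)
v[9] = 35  (first piece 1, then v[8]=33)
v[10] = 38  (first piece 2, then v[8]=33)
One optimal plan: pieces 4 + 4 + 2 (2 cuts) → €40 − €2 = €38.

38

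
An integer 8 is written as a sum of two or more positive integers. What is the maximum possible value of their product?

Let P[k] be the best product for length k (with at least one cut). For each first piece i, the rest contributes max(k−i, P[k−i]).
P[2] = 1·max(1,0) = 1·1 = 1
P[3] = 1·max(2,1) = 1·2 = 2
P[4] = 2·max(2,1) = 2·2 = 4
P[5] = 2·max(3,2) = 2·3 = 6
P[6] = 3·max(3,2) = 3·3 = 9
P[7] = 2·max(5,6) = 2·6 = 12
P[8] = 2·max(6,9) = 2·9 = 18
One optimal split: 3 + 3 + 2; product 3·3·2 = 18.

18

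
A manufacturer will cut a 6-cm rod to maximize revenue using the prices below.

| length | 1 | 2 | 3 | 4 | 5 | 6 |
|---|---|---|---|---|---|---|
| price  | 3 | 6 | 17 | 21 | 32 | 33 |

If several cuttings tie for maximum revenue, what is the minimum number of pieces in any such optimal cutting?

Let r[k] be the best obtainable value from length k. For each k, try every first piece i and keep the best of price[i] + r[k−i].
r[1] = 3
r[2] = max(3+3, 6+0) = 6
r[3] = max(3+6, 6+3, 17+0) = 17
r[4] = max(3+17, 6+6, 17+3, 21+0) = 21
r[5] = max(3+21, 6+17, 17+6, 21+3, 32+0) = 32
r[6] = max(3+32, 6+21, 17+17, 21+6, 32+3, 33+0) = 35
Maximum revenue is €35.
Now minimize piece count subject to staying optimal: for each k, pieces[k] = 1 + min over i with p[i]+r[k−i]=r[k] of pieces[k−i].
pieces[3] = 1
pieces[4] = 1
pieces[5] = 1
pieces[6] = 2

2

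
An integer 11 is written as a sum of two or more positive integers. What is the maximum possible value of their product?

Fill P[k] for k=2..11: at each k try every first piece i and multiply by the better of (k−i) uncut or P[k−i].
P[2] = 1*max(1,0) = 1*1 = 1
P[3] = 1*max(2,1) = 1*2 = 2
P[4] = 2*max(2,1) = 2*2 = 4
P[5] = 2*max(3,2) = 2*3 = 6
P[6] = 3*max(3,2) = 3*3 = 9
P[7] = 2*max(5,6) = 2*6 = 12
P[8] = 2*max(6,9) = 2*9 = 18
P[9] = 3*max(6,9) = 3*9 = 27
P[10] = 2*max(8,18) = 2*18 = 36
P[11] = 2*max(9,27) = 2*27 = 54
One optimal split: 3 + 3 + 3 + 2; product 3*3*3*2 = 54.

54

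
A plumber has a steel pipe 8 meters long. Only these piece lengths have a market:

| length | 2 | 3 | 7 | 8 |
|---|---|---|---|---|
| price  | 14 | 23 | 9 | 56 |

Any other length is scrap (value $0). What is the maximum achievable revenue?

60

Consider every possible first cut. r[k] is the best of p[i]+r[k−i] over all sellable i≤k.
r[1] = 0
r[2] = 14
r[3] = max(14+0, 23+0) = 23
r[4] = max(14+14, 23+0) = 28
r[5] = max(14+23, 23+14) = 37
r[6] = max(14+28, 23+23) = 46
r[7] = max(14+37, 23+28, 9+0) = 51
r[8] = max(14+46, 23+37, 9+0, 56+0) = 60
One optimal cutting: 3 + 3 + 2 → $60.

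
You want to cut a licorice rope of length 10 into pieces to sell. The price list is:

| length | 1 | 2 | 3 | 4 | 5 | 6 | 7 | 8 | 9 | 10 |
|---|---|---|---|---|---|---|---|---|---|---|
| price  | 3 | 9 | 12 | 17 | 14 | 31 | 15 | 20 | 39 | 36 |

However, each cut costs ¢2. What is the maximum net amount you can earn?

46

Let net[k] be the best obtainable value from length k. For each k, try every first piece i and keep the best of price[i] + net[k−i] minus the 2 cut fee when i<k.
net[1] = 3
net[2] = 9
net[3] = 12
net[4] = 17
net[5] = 19  (first piece 2, then net[3]=12)
net[6] = 31
net[7] = 32  (first piece 1, then net[6]=31)
net[8] = 38  (first piece 2, then net[6]=31)
net[9] = 41  (first piece 3, then net[6]=31)
net[10] = 46  (first piece 4, then net[6]=31)
One optimal plan: pieces 6 + 4 (1 cut) → ¢48 − ¢2 = ¢46.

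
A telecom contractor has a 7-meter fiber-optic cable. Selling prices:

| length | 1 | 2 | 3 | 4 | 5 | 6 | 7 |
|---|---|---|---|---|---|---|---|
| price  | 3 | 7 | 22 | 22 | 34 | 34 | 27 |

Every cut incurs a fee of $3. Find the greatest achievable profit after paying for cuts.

41

Let v[k] be the best obtainable value from length k. For each k, try every first piece i and keep the best of price[i] + v[k−i] minus the 3 cut fee when i<k.
v[1] = 3
v[2] = max(3+3-3, 7+0) = 7
v[3] = max(3+7-3, 7+3-3, 22+0) = 22
v[4] = max(3+22-3, 7+7-3, 22+3-3, 22+0) = 22
v[5] = max(3+22-3, 7+22-3, 22+7-3, 22+3-3, 34+0) = 34
v[6] = max(3+34-3, 7+22-3, 22+22-3, 22+7-3, 34+3-3, 34+0) = 41
v[7] = max(3+41-3, 7+34-3, 22+22-3, …, 34+3-3, 27+0) = 41
One optimal plan: pieces 3 + 3 + 1 (2 cuts) → $47 − $6 = $41.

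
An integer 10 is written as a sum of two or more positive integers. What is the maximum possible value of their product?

Define f[k] = max over 1≤i<k of i · max(k−i, f[k−i]); the inner max lets the remainder stay uncut if that's better.
Small cases: f[2]=1.
f[3] = 1·max(2,1) = 1·2 = 2
f[4] = 2·max(2,1) = 2·2 = 4
f[5] = 2·max(3,2) = 2·3 = 6
f[6] = 3·max(3,2) = 3·3 = 9
f[7] = 2·max(5,6) = 2·6 = 12
f[8] = 2·max(6,9) = 2·9 = 18
f[9] = 3·max(6,9) = 3·9 = 27
f[10] = 2·max(8,18) = 2·18 = 36
One optimal split: 3 + 3 + 2 + 2; product 3·3·2·2 = 36.

36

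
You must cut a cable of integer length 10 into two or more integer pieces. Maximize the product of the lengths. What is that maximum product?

36

Fill m[k] for k=2..10: at each k try every first piece i and multiply by the better of (k−i) uncut or m[k−i].
m[2] = 1×max(1,0) = 1×1 = 1
m[3] = 1×max(2,1) = 1×2 = 2
m[4] = 2×max(2,1) = 2×2 = 4
m[5] = 2×max(3,2) = 2×3 = 6
m[6] = 3×max(3,2) = 3×3 = 9
m[7] = 2×max(5,6) = 2×6 = 12
m[8] = 2×max(6,9) = 2×9 = 18
m[9] = 3×max(6,9) = 3×9 = 27
m[10] = 2×max(8,18) = 2×18 = 36
One optimal split: 3 + 3 + 2 + 2; product 3×3×2×2 = 36.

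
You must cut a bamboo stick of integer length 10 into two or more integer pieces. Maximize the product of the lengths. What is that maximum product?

Fill f[k] for k=2..10: at each k try every first piece i and multiply by the better of (k−i) uncut or f[k−i].
f[2] = 1*max(1,0) = 1*1 = 1
f[3] = 1*max(2,1) = 1*2 = 2
f[4] = 2*max(2,1) = 2*2 = 4
f[5] = 2*max(3,2) = 2*3 = 6
f[6] = 3*max(3,2) = 3*3 = 9
f[7] = 2*max(5,6) = 2*6 = 12
f[8] = 2*max(6,9) = 2*9 = 18
f[9] = 3*max(6,9) = 3*9 = 27
f[10] = 2*max(8,18) = 2*18 = 36
One optimal split: 3 + 3 + 2 + 2; product 3*3*2*2 = 36.

36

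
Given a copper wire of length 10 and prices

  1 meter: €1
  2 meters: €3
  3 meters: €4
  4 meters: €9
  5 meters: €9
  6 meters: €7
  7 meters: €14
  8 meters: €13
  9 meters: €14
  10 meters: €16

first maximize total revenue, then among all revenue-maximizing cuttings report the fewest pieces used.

Let r[k] be the best obtainable value from length k. For each k, try every first piece i and keep the best of price[i] + r[k−i].
r[1] = 1
r[2] = 3
r[3] = 4  (first piece 1, then r[2]=3)
r[4] = 9
r[5] = 10  (first piece 1, then r[4]=9)
r[6] = 12  (first piece 2, then r[4]=9)
r[7] = 14
r[8] = 18  (first piece 4, then r[4]=9)
r[9] = 19  (first piece 1, then r[8]=18)
r[10] = 21  (first piece 2, then r[8]=18)
Maximum revenue is €21.
Now minimize piece count subject to staying optimal: for each k, pieces[k] = 1 + min over i with p[i]+r[k−i]=r[k] of pieces[k−i].
pieces[7] = 1
pieces[8] = 2
pieces[9] = 3
pieces[10] = 3

3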